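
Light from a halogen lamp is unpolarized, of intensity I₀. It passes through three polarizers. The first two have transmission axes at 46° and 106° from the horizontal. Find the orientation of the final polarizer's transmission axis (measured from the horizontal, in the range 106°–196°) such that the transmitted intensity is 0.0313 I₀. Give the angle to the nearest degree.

Unpolarized light through the first polarizer → I₁ = ½ I₀, now polarized at 46°.
I₂ = I₁ cos²(106° − 46°) = 0.5 I₀ · cos²(60°) = 0.125 I₀.
Need I₃/I₀ = 0.0313, so cos²(θ − 106°) = 0.0313 / 0.125 = 0.2504.
θ − 106° = arccos(√0.2504) = 60.0°, giving θ ≈ 106 + 60.0 = 166.0°.

θ ≈ 166°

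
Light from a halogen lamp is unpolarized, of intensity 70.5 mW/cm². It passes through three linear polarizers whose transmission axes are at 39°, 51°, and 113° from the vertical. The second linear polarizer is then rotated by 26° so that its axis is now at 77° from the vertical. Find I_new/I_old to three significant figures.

Before rotation:
Unpolarized light through the first polarizer → I₁ = ½ I₀, now polarized at 39°.
I₂ = I₁ cos²(51° − 39°) = 0.5 I₀ · cos²(12°) = 0.4784 I₀.
I₃ = I₂ cos²(113° − 51°) = 0.4784 I₀ · cos²(62°) = 0.1054 I₀.
After rotation:
Unpolarized light through the first polarizer → I₁ = ½ I₀, now polarized at 39°.
I₂ = I₁ cos²(77° − 39°) = 0.5 I₀ · cos²(38°) = 0.3105 I₀.
I₃ = I₂ cos²(113° − 77°) = 0.3105 I₀ · cos²(36°) = 0.2032 I₀.
Ratio = 0.2032 / 0.1054 = 1.927.

I_new/I_old ≈ 1.93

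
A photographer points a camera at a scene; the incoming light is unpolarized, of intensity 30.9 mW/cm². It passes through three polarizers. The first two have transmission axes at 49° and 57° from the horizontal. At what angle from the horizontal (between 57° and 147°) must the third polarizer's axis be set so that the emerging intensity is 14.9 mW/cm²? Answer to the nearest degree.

θ ≈ 64°

Unpolarized light through the first polarizer → I₁ = ½ I₀, now polarized at 49°.
I₂ = I₁ cos²(57° − 49°) = 0.5 I₀ · cos²(8°) = 0.4903 I₀.
Target fraction: 14.9 / 30.9 mW/cm² = 0.4822 of I₀.
Need I₃/I₀ = 0.4822, so cos²(θ − 57°) = 0.4822 / 0.4903 = 0.9834.
θ − 57° = arccos(√0.9834) = 7.4°, giving θ ≈ 57 + 7.4 = 64.4°.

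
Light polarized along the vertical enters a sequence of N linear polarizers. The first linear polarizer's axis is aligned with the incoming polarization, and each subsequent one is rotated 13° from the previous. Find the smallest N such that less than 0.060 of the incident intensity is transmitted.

N = 56

First polarizer is aligned with the polarization: full transmission.
Each further stage multiplies by cos²(13°) = 0.9494.
After N polarizers: T = 0.9494^(N−1). Require T < 0.060 ⇒ N−1 > ln(0.060)/ln(0.9494) = 54.18, so N−1 ≥ 55 and N = 56.
Check: N=56 gives T = 0.0575 < 0.060; N=55 gives T = 0.06056.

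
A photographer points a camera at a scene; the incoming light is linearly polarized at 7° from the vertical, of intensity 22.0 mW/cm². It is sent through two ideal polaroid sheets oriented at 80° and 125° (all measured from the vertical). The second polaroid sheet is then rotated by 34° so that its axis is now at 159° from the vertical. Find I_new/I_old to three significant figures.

I_new/I_old ≈ 0.0728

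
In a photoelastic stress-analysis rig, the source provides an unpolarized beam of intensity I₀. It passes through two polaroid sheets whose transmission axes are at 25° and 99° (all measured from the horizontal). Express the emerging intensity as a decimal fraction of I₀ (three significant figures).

Unpolarized light through the first polarizer → I₁ = ½ I₀, now polarized at 25°.
I₂ = I₁ cos²(99° − 25°) = 0.5 I₀ · cos²(74°) = 0.03799 I₀.
Transmitted fraction = 0.03799.

≈ 0.0380 I₀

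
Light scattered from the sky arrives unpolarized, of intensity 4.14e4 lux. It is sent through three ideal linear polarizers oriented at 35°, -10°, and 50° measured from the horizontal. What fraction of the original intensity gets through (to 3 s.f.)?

I/I₀ ≈ 0.0625

Unpolarized light through the first polarizer → I₁ = 4.14e4 lux/2 = 2.07e+04 lux, polarized at 35°.
I₂ = I₁ · cos²(45°) = 2.07e+04 · 0.5 = 1.035e+04 lux.
I₃ = I₂ · cos²(60°) = 1.035e+04 · 0.25 = 2588 lux.
Transmitted fraction = 0.0625.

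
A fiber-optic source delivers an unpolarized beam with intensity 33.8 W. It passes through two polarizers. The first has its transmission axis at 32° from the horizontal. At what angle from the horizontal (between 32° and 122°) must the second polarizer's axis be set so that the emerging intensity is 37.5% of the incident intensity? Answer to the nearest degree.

θ ≈ 62°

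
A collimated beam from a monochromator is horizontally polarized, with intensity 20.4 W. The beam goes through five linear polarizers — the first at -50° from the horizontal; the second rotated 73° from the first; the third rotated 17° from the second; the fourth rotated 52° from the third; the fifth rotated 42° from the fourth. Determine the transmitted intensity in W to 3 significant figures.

I ≈ 0.138 W

By Malus's law, I₁ = 20.4 W · cos²(50°) = 8.429 W.
I₂ = I₁ · cos²(73°) = 8.429 · 0.08548 = 0.7205 W.
I₃ = I₂ · cos²(17°) = 0.7205 · 0.9145 = 0.6589 W.
I₄ = I₃ · cos²(52°) = 0.6589 · 0.379 = 0.2498 W.
I₅ = I₄ · cos²(42°) = 0.2498 · 0.5523 = 0.1379 W.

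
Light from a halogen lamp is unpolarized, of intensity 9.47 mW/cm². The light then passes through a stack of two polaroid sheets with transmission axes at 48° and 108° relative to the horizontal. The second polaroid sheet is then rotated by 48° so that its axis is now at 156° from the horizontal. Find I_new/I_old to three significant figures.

I_new/I_old ≈ 0.382

Before rotation:
Unpolarized light through the first polarizer → I₁ = ½ I₀, now polarized at 48°.
I₂ = I₁ cos²(108° − 48°) = 0.5 I₀ · cos²(60°) = 0.125 I₀.
After rotation:
Unpolarized light through the first polarizer → I₁ = ½ I₀, now polarized at 48°.
Angle between axes 1 and 2: 72°. I₂ = 0.5 I₀ · cos²(72°) = 0.04775 I₀.
Ratio = 0.04775 / 0.125 = 0.382.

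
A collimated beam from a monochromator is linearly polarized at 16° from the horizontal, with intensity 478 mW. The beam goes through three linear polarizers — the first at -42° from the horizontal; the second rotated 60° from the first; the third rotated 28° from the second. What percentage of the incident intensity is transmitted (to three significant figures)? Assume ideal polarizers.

I₁ = 478 mW · cos²(58°) = 134.2 mW.
I₂ = I₁ · cos²(60°) = 134.2 · 0.25 = 33.56 mW.
I₃ = I₂ · cos²(28°) = 33.56 · 0.7796 = 26.16 mW.
That is 5.473% of the incident intensity.

≈ 5.47%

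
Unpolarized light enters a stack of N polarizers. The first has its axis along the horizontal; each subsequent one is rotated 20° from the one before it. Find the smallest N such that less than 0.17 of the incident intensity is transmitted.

N = 10

First polarizer halves the unpolarized light: factor 1/2.
Each further stage multiplies by cos²(20°) = 0.883.
After N polarizers: T = 0.5·0.883^(N−1). Require T < 0.17 ⇒ N−1 > ln(0.17/0.5)/ln(0.883) = 8.67, so N−1 ≥ 9 and N = 10.
Check: N=10 gives T = 0.1632 < 0.17; N=9 gives T = 0.1848.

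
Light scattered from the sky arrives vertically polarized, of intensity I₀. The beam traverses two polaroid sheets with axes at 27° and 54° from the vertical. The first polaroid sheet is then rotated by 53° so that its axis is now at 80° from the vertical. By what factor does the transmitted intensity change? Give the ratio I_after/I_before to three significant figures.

Before rotation:
I₁ = I₀ cos²(27° − 0°) = I₀ cos²(27°) = 0.7939 I₀.
I₂ = I₁ cos²(54° − 27°) = 0.7939 I₀ · cos²(27°) = 0.6303 I₀.
After rotation:
I₁ = I₀ cos²(80° − 0°) = I₀ cos²(80°) = 0.03015 I₀.
I₂ = I₁ cos²(54° − 80°) = 0.03015 I₀ · cos²(26°) = 0.02436 I₀.
Ratio = 0.02436 / 0.6303 = 0.03865.

I_new/I_old ≈ 0.0386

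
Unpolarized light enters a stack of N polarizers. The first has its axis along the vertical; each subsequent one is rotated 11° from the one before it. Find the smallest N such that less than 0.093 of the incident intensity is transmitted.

N = 47

First polarizer halves the unpolarized light: factor 1/2.
Each further stage multiplies by cos²(11°) = 0.9636.
After N polarizers: T = 0.5·0.9636^(N−1). Require T < 0.093 ⇒ N−1 > ln(0.093/0.5)/ln(0.9636) = 45.35, so N−1 ≥ 46 and N = 47.
Check: N=47 gives T = 0.09079 < 0.093; N=46 gives T = 0.09422.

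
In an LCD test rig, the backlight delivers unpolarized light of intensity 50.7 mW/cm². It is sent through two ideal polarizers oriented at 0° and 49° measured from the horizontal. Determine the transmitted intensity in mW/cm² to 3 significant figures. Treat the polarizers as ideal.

I ≈ 10.9 mW/cm²

Unpolarized light through the first polarizer → I₁ = 50.7 mW/cm²/2 = 25.35 mW/cm², polarized at 0°.
I₂ = I₁ · cos²(49°) = 25.35 · 0.4304 = 10.91 mW/cm².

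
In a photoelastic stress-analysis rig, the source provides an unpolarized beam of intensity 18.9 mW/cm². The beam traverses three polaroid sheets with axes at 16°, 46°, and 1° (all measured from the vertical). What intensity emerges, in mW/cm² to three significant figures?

I ≈ 3.54 mW/cm²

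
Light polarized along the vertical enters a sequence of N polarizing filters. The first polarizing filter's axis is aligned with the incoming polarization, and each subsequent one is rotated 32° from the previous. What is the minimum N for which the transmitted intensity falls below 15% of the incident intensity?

First polarizer is aligned with the polarization: full transmission.
Each further stage multiplies by cos²(32°) = 0.7192.
After N polarizers: T = 0.7192^(N−1). Require T < 0.15 ⇒ N−1 > ln(0.15)/ln(0.7192) = 5.76, so N−1 ≥ 6 and N = 7.
Check: N=7 gives T = 0.1384 < 0.15; N=6 gives T = 0.1924.

N = 7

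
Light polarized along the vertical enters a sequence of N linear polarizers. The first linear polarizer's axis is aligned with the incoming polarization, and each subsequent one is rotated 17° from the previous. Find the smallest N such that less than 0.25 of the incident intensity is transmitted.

N = 17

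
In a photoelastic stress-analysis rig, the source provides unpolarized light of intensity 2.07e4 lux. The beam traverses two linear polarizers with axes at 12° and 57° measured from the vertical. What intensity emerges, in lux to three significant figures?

Unpolarized light through the first polarizer → I₁ = 2.07e4 lux/2 = 1.035e+04 lux, polarized at 12°.
I₂ = I₁ · cos²(45°) = 1.035e+04 · 0.5 = 5175 lux.

I ≈ 5180 lux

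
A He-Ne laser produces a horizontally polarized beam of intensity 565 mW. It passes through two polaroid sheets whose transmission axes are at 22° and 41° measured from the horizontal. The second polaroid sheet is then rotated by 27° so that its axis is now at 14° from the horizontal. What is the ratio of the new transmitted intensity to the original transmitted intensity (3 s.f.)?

I_new/I_old ≈ 1.10

Before rotation:
By Malus's law, I₁ = I₀ cos²(22° − 0°) = I₀ cos²(22°) = 0.8597 I₀.
I₂ = I₁ cos²(41° − 22°) = 0.8597 I₀ · cos²(19°) = 0.7685 I₀.
After rotation:
I₁ = I₀ cos²(22° − 0°) = I₀ cos²(22°) = 0.8597 I₀.
I₂ = I₁ cos²(14° − 22°) = 0.8597 I₀ · cos²(8°) = 0.843 I₀.
Ratio = 0.843 / 0.7685 = 1.097.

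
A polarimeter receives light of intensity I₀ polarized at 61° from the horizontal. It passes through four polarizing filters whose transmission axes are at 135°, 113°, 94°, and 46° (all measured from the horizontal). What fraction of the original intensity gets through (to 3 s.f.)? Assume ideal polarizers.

By Malus's law, I₁ = I₀ cos²(135° − 61°) = I₀ cos²(74°) = 0.07598 I₀.
I₂ = I₁ cos²(113° − 135°) = 0.07598 I₀ · cos²(22°) = 0.06531 I₀.
I₃ = I₂ cos²(94° − 113°) = 0.06531 I₀ · cos²(19°) = 0.05839 I₀.
I₄ = I₃ cos²(46° − 94°) = 0.05839 I₀ · cos²(48°) = 0.02614 I₀.
Transmitted fraction = 0.02614.

≈ 0.0261 I₀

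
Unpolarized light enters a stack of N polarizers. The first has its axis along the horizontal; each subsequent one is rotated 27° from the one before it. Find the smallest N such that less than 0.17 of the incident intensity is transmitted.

First polarizer halves the unpolarized light: factor 1/2.
Each further stage multiplies by cos²(27°) = 0.7939.
After N polarizers: T = 0.5·0.7939^(N−1). Require T < 0.17 ⇒ N−1 > ln(0.17/0.5)/ln(0.7939) = 4.67, so N−1 ≥ 5 and N = 6.
Check: N=6 gives T = 0.1577 < 0.17; N=5 gives T = 0.1986.

N = 6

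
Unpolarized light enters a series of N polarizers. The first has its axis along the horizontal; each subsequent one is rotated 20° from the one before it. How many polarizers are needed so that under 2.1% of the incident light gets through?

N = 27

First polarizer halves the unpolarized light: factor 1/2.
Each further stage multiplies by cos²(20°) = 0.883.
After N polarizers: T = 0.5·0.883^(N−1). Require T < 0.021 ⇒ N−1 > ln(0.021/0.5)/ln(0.883) = 25.48, so N−1 ≥ 26 and N = 27.
Check: N=27 gives T = 0.01969 < 0.021; N=26 gives T = 0.0223.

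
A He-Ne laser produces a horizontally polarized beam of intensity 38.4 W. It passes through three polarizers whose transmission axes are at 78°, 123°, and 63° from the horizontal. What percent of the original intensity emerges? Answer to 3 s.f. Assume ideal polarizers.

≈ 0.540%

I₁ = 38.4 W · cos²(78°) = 1.66 W.
I₂ = I₁ · cos²(45°) = 1.66 · 0.5 = 0.83 W.
I₃ = I₂ · cos²(60°) = 0.83 · 0.25 = 0.2075 W.
That is 0.5403% of the incident intensity.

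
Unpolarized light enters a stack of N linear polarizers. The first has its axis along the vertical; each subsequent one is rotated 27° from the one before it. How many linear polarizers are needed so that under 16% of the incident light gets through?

N = 6

First polarizer halves the unpolarized light: factor 1/2.
Each further stage multiplies by cos²(27°) = 0.7939.
After N polarizers: T = 0.5·0.7939^(N−1). Require T < 0.16 ⇒ N−1 > ln(0.16/0.5)/ln(0.7939) = 4.94, so N−1 ≥ 5 and N = 6.
Check: N=6 gives T = 0.1577 < 0.16; N=5 gives T = 0.1986.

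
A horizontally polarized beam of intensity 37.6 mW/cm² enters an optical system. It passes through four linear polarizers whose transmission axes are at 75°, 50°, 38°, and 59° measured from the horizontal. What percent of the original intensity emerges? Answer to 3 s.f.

≈ 4.59%

I₁ = 37.6 mW/cm² · cos²(75°) = 2.519 mW/cm².
I₂ = I₁ · cos²(25°) = 2.519 · 0.8214 = 2.069 mW/cm².
I₃ = I₂ · cos²(12°) = 2.069 · 0.9568 = 1.979 mW/cm².
I₄ = I₃ · cos²(21°) = 1.979 · 0.8716 = 1.725 mW/cm².
That is 4.588% of the incident intensity.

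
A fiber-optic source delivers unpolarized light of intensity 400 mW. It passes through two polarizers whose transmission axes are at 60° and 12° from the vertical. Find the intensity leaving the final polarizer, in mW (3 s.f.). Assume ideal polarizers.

Unpolarized light through the first polarizer → I₁ = 400 mW/2 = 200 mW, polarized at 60°.
I₂ = I₁ · cos²(48°) = 200 · 0.4477 = 89.55 mW.

I ≈ 89.5 mW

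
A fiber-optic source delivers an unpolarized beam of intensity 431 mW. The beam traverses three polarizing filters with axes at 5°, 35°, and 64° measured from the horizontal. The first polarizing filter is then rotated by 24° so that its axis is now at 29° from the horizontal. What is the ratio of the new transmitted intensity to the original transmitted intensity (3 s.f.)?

Before rotation:
Unpolarized light through the first polarizer → I₁ = ½ I₀, now polarized at 5°.
I₂ = I₁ cos²(35° − 5°) = 0.5 I₀ · cos²(30°) = 0.375 I₀.
I₃ = I₂ cos²(64° − 35°) = 0.375 I₀ · cos²(29°) = 0.2869 I₀.
After rotation:
Unpolarized light through the first polarizer → I₁ = ½ I₀, now polarized at 29°.
I₂ = I₁ cos²(35° − 29°) = 0.5 I₀ · cos²(6°) = 0.4945 I₀.
I₃ = I₂ cos²(64° − 35°) = 0.4945 I₀ · cos²(29°) = 0.3783 I₀.
Ratio = 0.3783 / 0.2869 = 1.319.

I_new/I_old ≈ 1.32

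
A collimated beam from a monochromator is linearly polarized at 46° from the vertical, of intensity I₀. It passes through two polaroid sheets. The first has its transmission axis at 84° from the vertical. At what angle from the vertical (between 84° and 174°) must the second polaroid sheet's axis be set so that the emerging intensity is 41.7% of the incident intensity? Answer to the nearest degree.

I₁ = I₀ cos²(84° − 46°) = I₀ cos²(38°) = 0.621 I₀.
Need I₂/I₀ = 0.417, so cos²(θ − 84°) = 0.417 / 0.621 = 0.6715.
θ − 84° = arccos(√0.6715) = 35.0°, giving θ ≈ 84 + 35.0 = 119.0°.

θ ≈ 119°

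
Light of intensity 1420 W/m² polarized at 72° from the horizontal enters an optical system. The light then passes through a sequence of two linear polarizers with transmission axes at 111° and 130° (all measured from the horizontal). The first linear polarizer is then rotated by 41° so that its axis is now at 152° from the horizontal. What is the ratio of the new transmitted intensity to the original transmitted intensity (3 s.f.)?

Before rotation:
By Malus's law, I₁ = I₀ cos²(111° − 72°) = I₀ cos²(39°) = 0.604 I₀.
I₂ = I₁ cos²(130° − 111°) = 0.604 I₀ · cos²(19°) = 0.5399 I₀.
After rotation:
I₁ = I₀ cos²(152° − 72°) = I₀ cos²(80°) = 0.03015 I₀.
I₂ = I₁ cos²(130° − 152°) = 0.03015 I₀ · cos²(22°) = 0.02592 I₀.
Ratio = 0.02592 / 0.5399 = 0.04801.

I_new/I_old ≈ 0.0480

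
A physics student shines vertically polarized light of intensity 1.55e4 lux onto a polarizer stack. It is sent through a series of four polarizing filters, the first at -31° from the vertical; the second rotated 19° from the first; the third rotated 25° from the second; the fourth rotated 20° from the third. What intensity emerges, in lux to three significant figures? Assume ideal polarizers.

I ≈ 7380 lux

By Malus's law, I₁ = 1.55e4 lux · cos²(31°) = 1.139e+04 lux.
I₂ = I₁ · cos²(19°) = 1.139e+04 · 0.894 = 1.018e+04 lux.
I₃ = I₂ · cos²(25°) = 1.018e+04 · 0.8214 = 8363 lux.
I₄ = I₃ · cos²(20°) = 8363 · 0.883 = 7385 lux.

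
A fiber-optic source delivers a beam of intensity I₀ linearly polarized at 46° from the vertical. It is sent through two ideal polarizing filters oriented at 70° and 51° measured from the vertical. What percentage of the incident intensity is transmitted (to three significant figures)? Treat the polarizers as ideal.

≈ 74.6%

I₁ = I₀ cos²(70° − 46°) = I₀ cos²(24°) = 0.8346 I₀.
I₂ = I₁ cos²(51° − 70°) = 0.8346 I₀ · cos²(19°) = 0.7461 I₀.
That is 74.61% of the incident intensity.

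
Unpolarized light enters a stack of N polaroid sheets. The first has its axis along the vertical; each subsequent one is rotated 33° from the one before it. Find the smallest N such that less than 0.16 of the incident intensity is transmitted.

First polarizer halves the unpolarized light: factor 1/2.
Each further stage multiplies by cos²(33°) = 0.7034.
After N polarizers: T = 0.5·0.7034^(N−1). Require T < 0.16 ⇒ N−1 > ln(0.16/0.5)/ln(0.7034) = 3.24, so N−1 ≥ 4 and N = 5.
Check: N=5 gives T = 0.1224 < 0.16; N=4 gives T = 0.174.

N = 5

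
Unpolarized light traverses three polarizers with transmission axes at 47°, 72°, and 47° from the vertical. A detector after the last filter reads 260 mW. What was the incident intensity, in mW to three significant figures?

Unpolarized light through the first polarizer → I₁ = ½ I₀, now polarized at 47°.
I₂ = I₁ cos²(72° − 47°) = 0.5 I₀ · cos²(25°) = 0.4107 I₀.
I₃ = I₂ cos²(47° − 72°) = 0.4107 I₀ · cos²(25°) = 0.3373 I₀.
So 260 mW = 0.3373 I₀, giving I₀ = 260/0.3373 = 770.7 mW.

I₀ ≈ 771 mW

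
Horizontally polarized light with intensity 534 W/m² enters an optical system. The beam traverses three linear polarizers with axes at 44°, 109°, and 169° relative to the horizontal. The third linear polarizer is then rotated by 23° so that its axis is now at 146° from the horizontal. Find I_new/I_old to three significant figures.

I_new/I_old ≈ 2.55

Before rotation:
By Malus's law, I₁ = I₀ cos²(44° − 0°) = I₀ cos²(44°) = 0.5174 I₀.
I₂ = I₁ cos²(109° − 44°) = 0.5174 I₀ · cos²(65°) = 0.09242 I₀.
I₃ = I₂ cos²(169° − 109°) = 0.09242 I₀ · cos²(60°) = 0.0231 I₀.
After rotation:
I₁ = I₀ cos²(44° − 0°) = I₀ cos²(44°) = 0.5174 I₀.
I₂ = I₁ cos²(109° − 44°) = 0.5174 I₀ · cos²(65°) = 0.09242 I₀.
I₃ = I₂ cos²(146° − 109°) = 0.09242 I₀ · cos²(37°) = 0.05895 I₀.
Ratio = 0.05895 / 0.0231 = 2.551.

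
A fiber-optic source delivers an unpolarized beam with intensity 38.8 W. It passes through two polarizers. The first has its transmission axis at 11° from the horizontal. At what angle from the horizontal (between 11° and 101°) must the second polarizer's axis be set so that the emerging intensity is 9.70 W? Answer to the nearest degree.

Unpolarized light through the first polarizer → I₁ = ½ I₀, now polarized at 11°.
Target fraction: 9.70 / 38.8 W = 0.25 of I₀.
Need I₂/I₀ = 0.25, so cos²(θ − 11°) = 0.25 / 0.5 = 0.5.
θ − 11° = arccos(√0.5) = 45.0°, giving θ ≈ 11 + 45.0 = 56.0°.

θ ≈ 56°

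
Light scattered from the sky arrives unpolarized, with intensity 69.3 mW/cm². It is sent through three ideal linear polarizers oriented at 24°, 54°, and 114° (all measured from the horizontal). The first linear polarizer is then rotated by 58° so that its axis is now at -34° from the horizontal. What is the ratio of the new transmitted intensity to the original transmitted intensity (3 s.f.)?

Before rotation:
Unpolarized light through the first polarizer → I₁ = ½ I₀, now polarized at 24°.
I₂ = I₁ cos²(54° − 24°) = 0.5 I₀ · cos²(30°) = 0.375 I₀.
I₃ = I₂ cos²(114° − 54°) = 0.375 I₀ · cos²(60°) = 0.09375 I₀.
After rotation:
Unpolarized light through the first polarizer → I₁ = ½ I₀, now polarized at -34°.
I₂ = I₁ cos²(54° + 34°) = 0.5 I₀ · cos²(88°) = 0.000609 I₀.
I₃ = I₂ cos²(114° − 54°) = 0.000609 I₀ · cos²(60°) = 0.0001522 I₀.
Ratio = 0.0001522 / 0.09375 = 0.001624.

I_new/I_old ≈ 0.00162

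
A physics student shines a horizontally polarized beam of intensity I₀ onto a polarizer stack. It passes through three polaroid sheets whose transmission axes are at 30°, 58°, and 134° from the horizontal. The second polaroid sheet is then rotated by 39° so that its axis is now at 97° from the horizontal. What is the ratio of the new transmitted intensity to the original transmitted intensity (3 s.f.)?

I_new/I_old ≈ 2.13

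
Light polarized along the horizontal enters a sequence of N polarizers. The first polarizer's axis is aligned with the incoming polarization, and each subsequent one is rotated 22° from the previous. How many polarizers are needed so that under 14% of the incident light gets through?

N = 15

First polarizer is aligned with the polarization: full transmission.
Each further stage multiplies by cos²(22°) = 0.8597.
After N polarizers: T = 0.8597^(N−1). Require T < 0.14 ⇒ N−1 > ln(0.14)/ln(0.8597) = 13.00, so N−1 ≥ 14 and N = 15.
Check: N=15 gives T = 0.1204 < 0.14; N=14 gives T = 0.1401.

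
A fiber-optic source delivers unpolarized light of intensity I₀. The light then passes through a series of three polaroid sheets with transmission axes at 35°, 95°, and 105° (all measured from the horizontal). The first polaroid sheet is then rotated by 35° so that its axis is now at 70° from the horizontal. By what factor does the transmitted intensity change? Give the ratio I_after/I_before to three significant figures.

I_new/I_old ≈ 3.29

Before rotation:
Unpolarized light through the first polarizer → I₁ = ½ I₀, now polarized at 35°.
I₂ = I₁ cos²(95° − 35°) = 0.5 I₀ · cos²(60°) = 0.125 I₀.
I₃ = I₂ cos²(105° − 95°) = 0.125 I₀ · cos²(10°) = 0.1212 I₀.
After rotation:
Unpolarized light through the first polarizer → I₁ = ½ I₀, now polarized at 70°.
I₂ = I₁ cos²(95° − 70°) = 0.5 I₀ · cos²(25°) = 0.4107 I₀.
I₃ = I₂ cos²(105° − 95°) = 0.4107 I₀ · cos²(10°) = 0.3983 I₀.
Ratio = 0.3983 / 0.1212 = 3.286.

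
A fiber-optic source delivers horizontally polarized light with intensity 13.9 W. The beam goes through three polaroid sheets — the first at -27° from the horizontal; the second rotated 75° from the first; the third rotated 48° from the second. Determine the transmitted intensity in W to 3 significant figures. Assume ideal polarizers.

By Malus's law, I₁ = 13.9 W · cos²(27°) = 11.04 W.
I₂ = I₁ · cos²(75°) = 11.04 · 0.06699 = 0.7392 W.
I₃ = I₂ · cos²(48°) = 0.7392 · 0.4477 = 0.331 W.

I ≈ 0.331 W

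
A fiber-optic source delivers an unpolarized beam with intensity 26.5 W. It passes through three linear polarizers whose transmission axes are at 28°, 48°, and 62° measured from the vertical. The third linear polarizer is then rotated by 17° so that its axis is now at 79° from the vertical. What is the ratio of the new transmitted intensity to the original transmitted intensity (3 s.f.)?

I_new/I_old ≈ 0.780

Before rotation:
Unpolarized light through the first polarizer → I₁ = ½ I₀, now polarized at 28°.
I₂ = I₁ cos²(48° − 28°) = 0.5 I₀ · cos²(20°) = 0.4415 I₀.
I₃ = I₂ cos²(62° − 48°) = 0.4415 I₀ · cos²(14°) = 0.4157 I₀.
After rotation:
Unpolarized light through the first polarizer → I₁ = ½ I₀, now polarized at 28°.
I₂ = I₁ cos²(48° − 28°) = 0.5 I₀ · cos²(20°) = 0.4415 I₀.
I₃ = I₂ cos²(79° − 48°) = 0.4415 I₀ · cos²(31°) = 0.3244 I₀.
Ratio = 0.3244 / 0.4157 = 0.7804.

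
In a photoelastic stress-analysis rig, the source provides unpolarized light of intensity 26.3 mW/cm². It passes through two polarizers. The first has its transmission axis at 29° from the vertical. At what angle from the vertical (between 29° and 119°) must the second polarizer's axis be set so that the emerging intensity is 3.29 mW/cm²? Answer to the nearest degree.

θ ≈ 89°

Unpolarized light through the first polarizer → I₁ = ½ I₀, now polarized at 29°.
Target fraction: 3.29 / 26.3 mW/cm² = 0.1251 of I₀.
Need I₂/I₀ = 0.1251, so cos²(θ − 29°) = 0.1251 / 0.5 = 0.2502.
θ − 29° = arccos(√0.2502) = 60.0°, giving θ ≈ 29 + 60.0 = 89.0°.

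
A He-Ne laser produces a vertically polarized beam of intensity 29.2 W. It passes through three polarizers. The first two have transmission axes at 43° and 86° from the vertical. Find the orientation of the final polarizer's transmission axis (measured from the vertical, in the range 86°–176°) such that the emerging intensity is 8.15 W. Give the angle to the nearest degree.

I₁ = I₀ cos²(43° − 0°) = I₀ cos²(43°) = 0.5349 I₀.
I₂ = I₁ cos²(86° − 43°) = 0.5349 I₀ · cos²(43°) = 0.2861 I₀.
Target fraction: 8.15 / 29.2 W = 0.2791 of I₀.
Need I₃/I₀ = 0.2791, so cos²(θ − 86°) = 0.2791 / 0.2861 = 0.9756.
θ − 86° = arccos(√0.9756) = 9.0°, giving θ ≈ 86 + 9.0 = 95.0°.

θ ≈ 95°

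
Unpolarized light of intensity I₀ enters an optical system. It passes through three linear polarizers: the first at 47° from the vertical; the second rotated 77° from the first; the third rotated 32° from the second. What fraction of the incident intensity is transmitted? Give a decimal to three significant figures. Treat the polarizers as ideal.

Unpolarized light through the first polarizer → I₁ = ½ I₀, now polarized at 47°.
I₂ = I₁ cos²(77°) = 0.5 · 0.0506 I₀ = 0.0253 I₀.
I₃ = I₂ cos²(32°) = 0.0253 · 0.7192 I₀ = 0.0182 I₀.
Transmitted fraction = 0.0182.

≈ 0.0182 I₀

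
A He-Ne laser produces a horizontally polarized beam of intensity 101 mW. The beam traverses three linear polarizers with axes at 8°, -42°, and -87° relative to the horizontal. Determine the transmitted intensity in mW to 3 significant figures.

I₁ = 101 mW · cos²(8°) = 99.04 mW.
I₂ = I₁ · cos²(50°) = 99.04 · 0.4132 = 40.92 mW.
I₃ = I₂ · cos²(45°) = 40.92 · 0.5 = 20.46 mW.

I ≈ 20.5 mW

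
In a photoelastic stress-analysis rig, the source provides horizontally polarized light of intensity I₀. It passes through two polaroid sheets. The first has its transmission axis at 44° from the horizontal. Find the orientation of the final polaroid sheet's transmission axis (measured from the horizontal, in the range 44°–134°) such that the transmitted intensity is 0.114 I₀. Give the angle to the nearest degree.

I₁ = I₀ cos²(44° − 0°) = I₀ cos²(44°) = 0.5174 I₀.
Need I₂/I₀ = 0.114, so cos²(θ − 44°) = 0.114 / 0.5174 = 0.2203.
θ − 44° = arccos(√0.2203) = 62.0°, giving θ ≈ 44 + 62.0 = 106.0°.

θ ≈ 106°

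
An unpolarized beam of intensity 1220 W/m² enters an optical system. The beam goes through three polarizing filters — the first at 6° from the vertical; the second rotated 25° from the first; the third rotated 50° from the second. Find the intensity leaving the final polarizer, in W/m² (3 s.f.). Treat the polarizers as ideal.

I ≈ 207 W/m²

Unpolarized light through the first polarizer → I₁ = 1220 W/m²/2 = 610 W/m², polarized at 6°.
I₂ = I₁ · cos²(25°) = 610 · 0.8214 = 501.1 W/m².
I₃ = I₂ · cos²(50°) = 501.1 · 0.4132 = 207 W/m².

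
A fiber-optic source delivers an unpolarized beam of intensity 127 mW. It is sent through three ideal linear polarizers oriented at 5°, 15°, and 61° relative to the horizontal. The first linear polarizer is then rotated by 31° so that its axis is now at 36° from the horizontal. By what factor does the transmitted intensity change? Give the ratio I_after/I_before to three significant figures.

Before rotation:
Unpolarized light through the first polarizer → I₁ = ½ I₀, now polarized at 5°.
I₂ = I₁ cos²(15° − 5°) = 0.5 I₀ · cos²(10°) = 0.4849 I₀.
I₃ = I₂ cos²(61° − 15°) = 0.4849 I₀ · cos²(46°) = 0.234 I₀.
After rotation:
Unpolarized light through the first polarizer → I₁ = ½ I₀, now polarized at 36°.
I₂ = I₁ cos²(15° − 36°) = 0.5 I₀ · cos²(21°) = 0.4358 I₀.
I₃ = I₂ cos²(61° − 15°) = 0.4358 I₀ · cos²(46°) = 0.2103 I₀.
Ratio = 0.2103 / 0.234 = 0.8987.

I_new/I_old ≈ 0.899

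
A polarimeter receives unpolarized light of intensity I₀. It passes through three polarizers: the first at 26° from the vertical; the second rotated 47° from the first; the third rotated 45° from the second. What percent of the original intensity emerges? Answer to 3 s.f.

≈ 11.6%

Unpolarized light through the first polarizer → I₁ = ½ I₀, now polarized at 26°.
I₂ = I₁ cos²(47°) = 0.5 · 0.4651 I₀ = 0.2326 I₀.
I₃ = I₂ cos²(45°) = 0.2326 · 0.5 I₀ = 0.1163 I₀.
That is 11.63% of the incident intensity.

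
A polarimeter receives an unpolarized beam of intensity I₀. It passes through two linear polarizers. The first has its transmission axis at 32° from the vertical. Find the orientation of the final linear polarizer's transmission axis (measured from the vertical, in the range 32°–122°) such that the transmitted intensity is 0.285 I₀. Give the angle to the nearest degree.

θ ≈ 73°

Unpolarized light through the first polarizer → I₁ = ½ I₀, now polarized at 32°.
Need I₂/I₀ = 0.285, so cos²(θ − 32°) = 0.285 / 0.5 = 0.57.
θ − 32° = arccos(√0.57) = 41.0°, giving θ ≈ 32 + 41.0 = 73.0°.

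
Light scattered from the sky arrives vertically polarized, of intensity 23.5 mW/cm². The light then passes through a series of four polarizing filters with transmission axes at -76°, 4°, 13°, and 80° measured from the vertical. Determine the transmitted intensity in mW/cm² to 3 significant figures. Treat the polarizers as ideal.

I ≈ 0.00618 mW/cm²

By Malus's law, I₁ = 23.5 mW/cm² · cos²(76°) = 1.375 mW/cm².
I₂ = I₁ · cos²(80°) = 1.375 · 0.03015 = 0.04147 mW/cm².
I₃ = I₂ · cos²(9°) = 0.04147 · 0.9755 = 0.04046 mW/cm².
I₄ = I₃ · cos²(67°) = 0.04046 · 0.1527 = 0.006177 mW/cm².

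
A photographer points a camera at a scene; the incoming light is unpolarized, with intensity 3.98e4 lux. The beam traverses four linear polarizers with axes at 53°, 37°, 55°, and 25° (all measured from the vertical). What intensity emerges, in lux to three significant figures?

Unpolarized light through the first polarizer → I₁ = 3.98e4 lux/2 = 1.99e+04 lux, polarized at 53°.
I₂ = I₁ · cos²(16°) = 1.99e+04 · 0.924 = 1.839e+04 lux.
I₃ = I₂ · cos²(18°) = 1.839e+04 · 0.9045 = 1.663e+04 lux.
I₄ = I₃ · cos²(30°) = 1.663e+04 · 0.75 = 1.247e+04 lux.

I ≈ 1.25e4 lux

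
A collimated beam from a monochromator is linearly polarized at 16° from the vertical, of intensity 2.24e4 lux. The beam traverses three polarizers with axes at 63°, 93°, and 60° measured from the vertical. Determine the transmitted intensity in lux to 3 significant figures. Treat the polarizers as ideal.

I₁ = 2.24e4 lux · cos²(47°) = 1.042e+04 lux.
I₂ = I₁ · cos²(30°) = 1.042e+04 · 0.75 = 7814 lux.
I₃ = I₂ · cos²(33°) = 7814 · 0.7034 = 5496 lux.

I ≈ 5500 lux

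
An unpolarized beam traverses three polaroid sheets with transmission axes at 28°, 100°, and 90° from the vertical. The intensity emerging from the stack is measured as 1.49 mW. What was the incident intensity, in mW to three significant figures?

Unpolarized light through the first polarizer → I₁ = ½ I₀, now polarized at 28°.
I₂ = I₁ cos²(100° − 28°) = 0.5 I₀ · cos²(72°) = 0.04775 I₀.
I₃ = I₂ cos²(90° − 100°) = 0.04775 I₀ · cos²(10°) = 0.04631 I₀.
So 1.49 mW = 0.04631 I₀, giving I₀ = 1.49/0.04631 = 32.18 mW.

I₀ ≈ 32.2 mW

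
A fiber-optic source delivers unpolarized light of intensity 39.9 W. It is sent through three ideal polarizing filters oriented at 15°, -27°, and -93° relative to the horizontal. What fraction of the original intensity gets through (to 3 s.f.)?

I/I₀ ≈ 0.0457

Unpolarized light through the first polarizer → I₁ = 39.9 W/2 = 19.95 W, polarized at 15°.
I₂ = I₁ · cos²(42°) = 19.95 · 0.5523 = 11.02 W.
I₃ = I₂ · cos²(66°) = 11.02 · 0.1654 = 1.823 W.
Transmitted fraction = 0.04568.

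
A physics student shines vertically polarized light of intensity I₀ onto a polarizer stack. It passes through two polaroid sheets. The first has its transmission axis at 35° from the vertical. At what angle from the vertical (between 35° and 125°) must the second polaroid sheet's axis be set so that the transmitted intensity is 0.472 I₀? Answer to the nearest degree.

θ ≈ 68°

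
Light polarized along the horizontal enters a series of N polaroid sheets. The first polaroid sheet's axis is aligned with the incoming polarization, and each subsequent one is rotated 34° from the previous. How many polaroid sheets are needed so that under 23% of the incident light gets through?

First polarizer is aligned with the polarization: full transmission.
Each further stage multiplies by cos²(34°) = 0.6873.
After N polarizers: T = 0.6873^(N−1). Require T < 0.23 ⇒ N−1 > ln(0.23)/ln(0.6873) = 3.92, so N−1 ≥ 4 and N = 5.
Check: N=5 gives T = 0.2231 < 0.23; N=4 gives T = 0.3247.

N = 5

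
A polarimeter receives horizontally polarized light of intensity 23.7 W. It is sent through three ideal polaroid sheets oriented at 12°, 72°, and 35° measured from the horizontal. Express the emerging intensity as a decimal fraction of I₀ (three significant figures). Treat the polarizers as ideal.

I/I₀ ≈ 0.153

I₁ = 23.7 W · cos²(12°) = 22.68 W.
I₂ = I₁ · cos²(60°) = 22.68 · 0.25 = 5.669 W.
I₃ = I₂ · cos²(37°) = 5.669 · 0.6378 = 3.616 W.
Transmitted fraction = 0.1526.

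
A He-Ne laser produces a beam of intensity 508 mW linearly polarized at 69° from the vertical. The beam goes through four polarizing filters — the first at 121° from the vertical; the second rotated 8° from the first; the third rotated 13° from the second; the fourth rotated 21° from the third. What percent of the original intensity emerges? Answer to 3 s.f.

≈ 30.8%

I₁ = 508 mW · cos²(52°) = 192.6 mW.
I₂ = I₁ · cos²(8°) = 192.6 · 0.9806 = 188.8 mW.
I₃ = I₂ · cos²(13°) = 188.8 · 0.9494 = 179.3 mW.
I₄ = I₃ · cos²(21°) = 179.3 · 0.8716 = 156.2 mW.
That is 30.76% of the incident intensity.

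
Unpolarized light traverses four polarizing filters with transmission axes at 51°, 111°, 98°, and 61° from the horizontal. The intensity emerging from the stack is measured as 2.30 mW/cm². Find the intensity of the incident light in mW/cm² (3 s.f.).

I₀ ≈ 30.4 mW/cm²

Unpolarized light through the first polarizer → I₁ = ½ I₀, now polarized at 51°.
I₂ = I₁ cos²(111° − 51°) = 0.5 I₀ · cos²(60°) = 0.125 I₀.
I₃ = I₂ cos²(98° − 111°) = 0.125 I₀ · cos²(13°) = 0.1187 I₀.
I₄ = I₃ cos²(61° − 98°) = 0.1187 I₀ · cos²(37°) = 0.07569 I₀.
So 2.30 mW/cm² = 0.07569 I₀, giving I₀ = 2.30/0.07569 = 30.39 mW/cm².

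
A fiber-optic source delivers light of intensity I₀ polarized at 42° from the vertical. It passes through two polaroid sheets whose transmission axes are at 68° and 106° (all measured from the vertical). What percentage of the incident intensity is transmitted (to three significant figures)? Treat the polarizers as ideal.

I₁ = I₀ cos²(68° − 42°) = I₀ cos²(26°) = 0.8078 I₀.
I₂ = I₁ cos²(106° − 68°) = 0.8078 I₀ · cos²(38°) = 0.5016 I₀.
That is 50.16% of the incident intensity.

≈ 50.2%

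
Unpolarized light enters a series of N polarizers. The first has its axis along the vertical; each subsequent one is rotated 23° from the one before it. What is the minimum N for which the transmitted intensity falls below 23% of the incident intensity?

First polarizer halves the unpolarized light: factor 1/2.
Each further stage multiplies by cos²(23°) = 0.8473.
After N polarizers: T = 0.5·0.8473^(N−1). Require T < 0.23 ⇒ N−1 > ln(0.23/0.5)/ln(0.8473) = 4.69, so N−1 ≥ 5 and N = 6.
Check: N=6 gives T = 0.2184 < 0.23; N=5 gives T = 0.2577.

N = 6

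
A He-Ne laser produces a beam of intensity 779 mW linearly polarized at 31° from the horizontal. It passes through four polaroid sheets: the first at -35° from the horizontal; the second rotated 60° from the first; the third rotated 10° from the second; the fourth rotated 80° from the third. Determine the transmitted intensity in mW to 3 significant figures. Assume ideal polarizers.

I₁ = 779 mW · cos²(66°) = 128.9 mW.
I₂ = I₁ · cos²(60°) = 128.9 · 0.25 = 32.22 mW.
I₃ = I₂ · cos²(10°) = 32.22 · 0.9698 = 31.25 mW.
I₄ = I₃ · cos²(80°) = 31.25 · 0.03015 = 0.9422 mW.

I ≈ 0.942 mW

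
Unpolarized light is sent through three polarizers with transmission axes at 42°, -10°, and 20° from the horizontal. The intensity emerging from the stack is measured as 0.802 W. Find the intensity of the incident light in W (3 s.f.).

I₀ ≈ 5.64 W

Unpolarized light through the first polarizer → I₁ = ½ I₀, now polarized at 42°.
I₂ = I₁ cos²(-10° − 42°) = 0.5 I₀ · cos²(52°) = 0.1895 I₀.
I₃ = I₂ cos²(20° + 10°) = 0.1895 I₀ · cos²(30°) = 0.1421 I₀.
So 0.802 W = 0.1421 I₀, giving I₀ = 0.802/0.1421 = 5.642 W.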